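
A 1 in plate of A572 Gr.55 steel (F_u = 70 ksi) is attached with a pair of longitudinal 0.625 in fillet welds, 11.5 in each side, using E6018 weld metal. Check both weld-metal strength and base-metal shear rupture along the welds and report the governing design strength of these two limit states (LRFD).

E60XX → F_EXX = 60 ksi.
t_e = 0.707 × 0.625 = 0.4419 in; L = 23 in.
Weld metal: φR_n = 0.75 × 0.6 × 60 × 0.4419 × 23 = 274.4 kips.
Base metal (shear rupture): φR_n = 0.75 × 0.6 × 70 × 1 × 23 = 724.5 kips.
Governing: weld metal.

φR_n ≈ 274 kips (weld metal governs)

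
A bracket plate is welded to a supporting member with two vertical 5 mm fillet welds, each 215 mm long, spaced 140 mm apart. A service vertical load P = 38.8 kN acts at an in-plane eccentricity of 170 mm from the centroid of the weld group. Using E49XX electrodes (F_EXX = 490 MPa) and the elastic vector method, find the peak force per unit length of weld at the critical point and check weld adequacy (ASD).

Total weld length L_w = 430 mm. Treat welds as unit-width lines.
Polar moment about centroid: J = 2[d³/12 + d(b/2)²] = 2[215³/12 + 215×70²] = 3763000 mm³.
Direct shear f_v = P/L_w = 38.8×10³ / 430 = 90.23 N/mm (vertical).
Torsion M = P·e = 38.8×10³ × 170 = 6596000 N·mm.
Critical point at (x, y) = (70, 107.5) from centroid. f_tx = M·y/J = 188.4 N/mm; f_ty = M·x/J = 122.7 N/mm.
Resultant f_max = √[f_tx² + (f_v + f_ty)²] = √[188.4² + (90.23 + 122.7)²] = 284.3 N/mm.
Capacity per unit length: r_n/Ω = (1/2.0) × 0.6 × 490 × (0.707 × 5) = 519.6 N/mm.
284.3 ≤ 519.6 → adequate.

f_max ≈ 284 N/mm; adequate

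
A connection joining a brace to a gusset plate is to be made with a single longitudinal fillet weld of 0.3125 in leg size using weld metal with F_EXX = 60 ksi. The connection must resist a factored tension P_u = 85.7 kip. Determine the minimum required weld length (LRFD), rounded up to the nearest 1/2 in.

L = 14.5 in

Throat t_e = 0.707 × 0.3125 = 0.2209 in.
φr_n = 0.75 × 0.6 × 60 × 0.2209 = 5.965 kip/in.
L_req = P_u / φr_n = 85.7 / 5.965 = 14.37 in total.
Round up → use L = 14.5 in.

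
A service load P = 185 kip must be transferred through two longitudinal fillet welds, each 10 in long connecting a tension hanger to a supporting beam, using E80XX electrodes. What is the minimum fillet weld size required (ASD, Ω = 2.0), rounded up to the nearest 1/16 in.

E80XX → F_EXX = 80 ksi.
Total weld length L = 20 in.
Required throat t_e = P × Ω / (0.6 F_EXX × L) = 185 × 2.0 / (0.6 × 80 × 20) = 0.3854 in.
Required leg w = t_e / 0.707 = 0.5451 in → use 9/16 in.

w = 9/16 in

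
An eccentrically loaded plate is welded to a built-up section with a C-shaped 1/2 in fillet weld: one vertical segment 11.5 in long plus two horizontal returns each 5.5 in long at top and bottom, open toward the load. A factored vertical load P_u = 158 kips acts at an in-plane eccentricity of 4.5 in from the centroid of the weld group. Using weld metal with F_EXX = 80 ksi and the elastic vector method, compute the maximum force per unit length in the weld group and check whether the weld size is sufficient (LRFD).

Total weld length L_w = 22.5 in. Treat welds as unit-width lines.
Centroid: x̄ = 2×5.5×2.75 / 22.5 = 1.344 in from the vertical weld.
Polar moment about centroid: J = I_x + I_y = [11.5³/12 + 2×5.5×5.75²] + [11.5×1.344² + 2(5.5³/12 + 5.5×1.406²)] = 560.7 in³.
Direct shear f_v = P/L_w = 158 / 22.5 = 7.022 kip/in (vertical).
Torsion M = P·e = 158 × 4.5 = 711 kip·in.
Critical point at (x, y) = (4.156, 5.75) from centroid. f_tx = M·y/J = 7.292 kip/in; f_ty = M·x/J = 5.27 kip/in.
Resultant f_max = √[f_tx² + (f_v + f_ty)²] = √[7.292² + (7.022 + 5.27)²] = 14.29 kip/in.
Capacity per unit length: φr_n = 0.75 × 0.6 × 80 × (0.707 × 0.5) = 12.73 kip/in.
14.29 > 12.73 → NOT adequate.

f_max ≈ 14.3 kip/in; NOT adequate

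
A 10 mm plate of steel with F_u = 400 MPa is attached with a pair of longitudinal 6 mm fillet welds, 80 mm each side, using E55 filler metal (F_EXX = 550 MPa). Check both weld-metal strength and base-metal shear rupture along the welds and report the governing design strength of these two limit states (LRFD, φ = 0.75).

t_e = 0.707 × 6 = 4.242 mm; L = 160 mm.
Weld metal: φR_n = 0.75 × 0.6 × 550 × 4.242 × 160 × 10⁻³ = 168 kN.
Base metal (shear rupture): φR_n = 0.75 × 0.6 × 400 × 10 × 160 × 10⁻³ = 288 kN.
Governing: weld metal.

φR_n ≈ 168 kN (weld metal governs)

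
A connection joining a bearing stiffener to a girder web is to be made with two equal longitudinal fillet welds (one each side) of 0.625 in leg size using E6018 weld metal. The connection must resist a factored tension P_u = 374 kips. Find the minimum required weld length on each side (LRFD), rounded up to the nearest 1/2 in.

E60XX → F_EXX = 60 ksi.
Throat t_e = 0.707 × 0.625 = 0.4419 in.
φr_n = 0.75 × 0.6 × 60 × 0.4419 = 11.93 kips/in.
L_req = P_u / φr_n = 374 / 11.93 = 31.35 in total.
Per side: 31.35 / 2 = 15.67 in.
Round up → use L = 16 in on each side.

L = 16 in on each side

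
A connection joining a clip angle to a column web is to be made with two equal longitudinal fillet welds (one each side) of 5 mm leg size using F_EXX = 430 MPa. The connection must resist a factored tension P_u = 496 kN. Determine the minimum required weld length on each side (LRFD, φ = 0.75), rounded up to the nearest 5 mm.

L = 365 mm on each side

Throat t_e = 0.707 × 5 = 3.535 mm.
φr_n = 0.75 × 0.6 × 430 × 3.535 × 10⁻³ = 0.684 kN/mm.
L_req = P_u / φr_n = 496 / 0.684 = 725.1 mm total.
Per side: 725.1 / 2 = 362.6 mm.
Round up → use L = 365 mm on each side.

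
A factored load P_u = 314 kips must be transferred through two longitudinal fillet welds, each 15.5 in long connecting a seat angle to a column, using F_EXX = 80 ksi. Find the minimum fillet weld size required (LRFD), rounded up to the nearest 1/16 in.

Total weld length L = 31 in.
Required throat t_e = P_u / (φ × 0.6 F_EXX × L) = 314 / (0.75 × 0.6 × 80 × 31) = 0.2814 in.
Required leg w = t_e / 0.707 = 0.398 in → use 7/16 in.

w = 7/16 in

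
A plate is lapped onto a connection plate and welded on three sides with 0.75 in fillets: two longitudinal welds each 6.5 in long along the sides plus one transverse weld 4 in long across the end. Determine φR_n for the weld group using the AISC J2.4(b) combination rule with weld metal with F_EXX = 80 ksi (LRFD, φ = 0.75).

φR_n ≈ 325 kip

t_e = 0.707 × 0.75 = 0.5302 in.
R_nwl = 0.6 × 80 × 0.5302 × 13 = 330.9 kip (longitudinal, 2 welds).
R_nwt = 0.6 × 80 × 0.5302 × 4 = 101.8 kip (transverse, base value).
(i) R_nwl + R_nwt = 432.7 kip; (ii) 0.85 R_nwl + 1.5 R_nwt = 434 kip.
R_n = max = 434 kip [governs: (ii)]; φR_n = 325.5 kip.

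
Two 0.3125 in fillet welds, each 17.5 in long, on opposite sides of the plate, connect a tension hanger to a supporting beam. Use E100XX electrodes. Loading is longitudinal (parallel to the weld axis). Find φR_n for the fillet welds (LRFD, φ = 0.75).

E100XX → F_EXX = 100 ksi.
Effective throat t_e = 0.707 × 0.3125 = 0.2209 in.
Total length L = 35 in; A_we = 0.2209 × 35 = 7.733 in².
F_nw = 0.6 F_EXX = 0.6 × 100 = 60 ksi.
φR_n = 0.75 × 60 × 7.733 = 348 kip.

φR_n ≈ 348 kip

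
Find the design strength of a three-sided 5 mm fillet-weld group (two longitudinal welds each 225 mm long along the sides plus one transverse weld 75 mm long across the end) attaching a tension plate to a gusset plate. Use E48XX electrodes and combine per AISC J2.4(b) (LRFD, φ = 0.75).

φR_n ≈ 401 kN

E48XX → F_EXX = 480 MPa.
t_e = 0.707 × 5 = 3.535 mm.
R_nwl = 0.6 × 480 × 3.535 × 450 × 10⁻³ = 458.1 kN (longitudinal, 2 welds).
R_nwt = 0.6 × 480 × 3.535 × 75 × 10⁻³ = 76.36 kN (transverse, base value).
(i) R_nwl + R_nwt = 534.5 kN; (ii) 0.85 R_nwl + 1.5 R_nwt = 503.9 kN.
R_n = max = 534.5 kN [governs: (i)]; φR_n = 400.9 kN.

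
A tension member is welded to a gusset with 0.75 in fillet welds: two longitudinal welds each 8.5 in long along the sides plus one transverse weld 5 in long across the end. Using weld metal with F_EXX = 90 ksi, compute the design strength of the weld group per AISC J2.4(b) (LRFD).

φR_n ≈ 472 kips

t_e = 0.707 × 0.75 = 0.5302 in.
R_nwl = 0.6 × 90 × 0.5302 × 17 = 486.8 kips (longitudinal, 2 welds).
R_nwt = 0.6 × 90 × 0.5302 × 5 = 143.2 kips (transverse, base value).
(i) R_nwl + R_nwt = 629.9 kips; (ii) 0.85 R_nwl + 1.5 R_nwt = 628.5 kips.
R_n = max = 629.9 kips [governs: (i)]; φR_n = 472.5 kips.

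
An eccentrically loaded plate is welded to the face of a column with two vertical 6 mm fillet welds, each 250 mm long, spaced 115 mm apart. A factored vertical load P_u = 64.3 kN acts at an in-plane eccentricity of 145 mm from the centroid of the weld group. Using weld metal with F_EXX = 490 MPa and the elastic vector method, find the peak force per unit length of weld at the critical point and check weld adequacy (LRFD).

f_max ≈ 374 N/mm; adequate

Total weld length L_w = 500 mm. Treat welds as unit-width lines.
Polar moment about centroid: J = 2[d³/12 + d(b/2)²] = 2[250³/12 + 250×57.5²] = 4257000 mm³.
Direct shear f_v = P/L_w = 64.3×10³ / 500 = 128.6 N/mm (vertical).
Torsion M = P·e = 64.3×10³ × 145 = 9323500 N·mm.
Critical point at (x, y) = (57.5, 125) from centroid. f_tx = M·y/J = 273.8 N/mm; f_ty = M·x/J = 125.9 N/mm.
Resultant f_max = √[f_tx² + (f_v + f_ty)²] = √[273.8² + (128.6 + 125.9)²] = 373.8 N/mm.
Capacity per unit length: φr_n = 0.75 × 0.6 × 490 × (0.707 × 6) = 935.4 N/mm.
373.8 ≤ 935.4 → adequate.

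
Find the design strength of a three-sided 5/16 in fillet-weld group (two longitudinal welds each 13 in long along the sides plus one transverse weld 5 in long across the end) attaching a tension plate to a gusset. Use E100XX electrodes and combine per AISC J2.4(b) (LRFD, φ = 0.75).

φR_n ≈ 308 kip

E100XX → F_EXX = 100 ksi.
t_e = 0.707 × 0.3125 = 0.2209 in.
R_nwl = 0.6 × 100 × 0.2209 × 26 = 344.7 kip (longitudinal, 2 welds).
R_nwt = 0.6 × 100 × 0.2209 × 5 = 66.28 kip (transverse, base value).
(i) R_nwl + R_nwt = 410.9 kip; (ii) 0.85 R_nwl + 1.5 R_nwt = 392.4 kip.
R_n = max = 410.9 kip [governs: (i)]; φR_n = 308.2 kip.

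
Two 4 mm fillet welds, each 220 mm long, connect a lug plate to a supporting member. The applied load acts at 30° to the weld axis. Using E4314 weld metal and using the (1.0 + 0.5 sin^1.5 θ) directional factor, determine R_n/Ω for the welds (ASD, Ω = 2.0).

E43XX → F_EXX = 430 MPa.
t_e = 0.707 × 4 = 2.828 mm; A_we = 2.828 × 440 = 1244 mm².
Directional factor: 1.0 + 0.5 sin^1.5(30°) = 1.177.
F_nw = 0.6 × 430 × 1.177 = 303.6 MPa.
R_n/Ω = (303.6 × 1244) / 2.0 × 10⁻³ = 188.9 kN.

R_n/Ω ≈ 189 kN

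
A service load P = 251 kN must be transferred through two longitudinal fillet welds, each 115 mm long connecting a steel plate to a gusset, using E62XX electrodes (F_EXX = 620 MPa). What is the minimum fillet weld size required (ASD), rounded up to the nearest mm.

w = 9 mm

Total weld length L = 230 mm.
Required throat t_e = P × Ω / (0.6 F_EXX × L) = 251 × 2.0 / (0.6 × 620 × 230 × 10⁻³) = 5.867 mm.
Required leg w = t_e / 0.707 = 8.299 mm → use 9 mm.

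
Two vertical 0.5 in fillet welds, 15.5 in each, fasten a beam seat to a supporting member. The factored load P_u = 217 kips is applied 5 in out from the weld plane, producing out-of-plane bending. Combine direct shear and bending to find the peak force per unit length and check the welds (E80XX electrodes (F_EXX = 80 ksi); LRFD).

L_w = 2 × 15.5 = 31 in; section modulus (unit throat) S = 2 × L²/6 = 80.08 in².
Direct shear f_v = P/L_w = 217/31 = 7 kip/in.
Moment M = P × e = 217 × 5 = 1085 kip·in; bending f_b = M/S = 13.55 kip/in.
f_max = √(f_v² + f_b²) = √(7² + 13.55²) = 15.25 kip/in.
φr_n = 0.75 × 0.6 × 80 × (0.707 × 0.5) = 12.73 kip/in → NOT adequate.

f_max ≈ 15.2 kip/in; NOT adequate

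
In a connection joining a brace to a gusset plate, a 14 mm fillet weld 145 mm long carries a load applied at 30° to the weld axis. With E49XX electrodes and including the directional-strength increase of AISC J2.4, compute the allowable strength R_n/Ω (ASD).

R_n/Ω ≈ 248 kN

E49XX → F_EXX = 490 MPa.
t_e = 0.707 × 14 = 9.898 mm; A_we = 9.898 × 145 = 1435 mm².
Directional factor: 1.0 + 0.5 sin^1.5(30°) = 1.177.
F_nw = 0.6 × 490 × 1.177 = 346 MPa.
R_n/Ω = (346 × 1435) / 2.0 × 10⁻³ = 248.3 kN.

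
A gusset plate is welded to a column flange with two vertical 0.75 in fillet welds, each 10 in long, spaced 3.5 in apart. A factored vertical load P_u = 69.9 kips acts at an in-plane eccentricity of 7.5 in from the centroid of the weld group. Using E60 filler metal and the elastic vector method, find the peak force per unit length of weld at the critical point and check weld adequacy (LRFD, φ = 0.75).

E60XX → F_EXX = 60 ksi.
Total weld length L_w = 20 in. Treat welds as unit-width lines.
Polar moment about centroid: J = 2[d³/12 + d(b/2)²] = 2[10³/12 + 10×1.75²] = 227.9 in³.
Direct shear f_v = P/L_w = 69.9 / 20 = 3.495 kip/in (vertical).
Torsion M = P·e = 69.9 × 7.5 = 524.25 kip·in.
Critical point at (x, y) = (1.75, 5) from centroid. f_tx = M·y/J = 11.5 kip/in; f_ty = M·x/J = 4.025 kip/in.
Resultant f_max = √[f_tx² + (f_v + f_ty)²] = √[11.5² + (3.495 + 4.025)²] = 13.74 kip/in.
Capacity per unit length: φr_n = 0.75 × 0.6 × 60 × (0.707 × 0.75) = 14.32 kip/in.
13.74 ≤ 14.32 → adequate.

f_max ≈ 13.7 kip/in; adequate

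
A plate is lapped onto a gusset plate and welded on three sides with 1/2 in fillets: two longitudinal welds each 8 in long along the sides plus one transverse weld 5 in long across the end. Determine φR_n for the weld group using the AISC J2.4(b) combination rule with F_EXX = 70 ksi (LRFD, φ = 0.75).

t_e = 0.707 × 0.5 = 0.3535 in.
R_nwl = 0.6 × 70 × 0.3535 × 16 = 237.6 kip (longitudinal, 2 welds).
R_nwt = 0.6 × 70 × 0.3535 × 5 = 74.23 kip (transverse, base value).
(i) R_nwl + R_nwt = 311.8 kip; (ii) 0.85 R_nwl + 1.5 R_nwt = 313.3 kip.
R_n = max = 313.3 kip [governs: (ii)]; φR_n = 235 kip.

φR_n ≈ 235 kip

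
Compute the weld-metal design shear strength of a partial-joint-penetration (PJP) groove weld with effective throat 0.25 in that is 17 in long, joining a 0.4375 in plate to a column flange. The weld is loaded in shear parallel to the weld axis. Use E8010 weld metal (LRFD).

E80XX → F_EXX = 80 ksi.
Effective throat (given) t_e = 0.25 in.
A_we = 0.25 × 17 = 4.25 in².
F_nw = 0.6 F_EXX = 48 ksi.
φR_n = 0.75 × 48 × 4.25 = 153 kips.

φR_n ≈ 153 kips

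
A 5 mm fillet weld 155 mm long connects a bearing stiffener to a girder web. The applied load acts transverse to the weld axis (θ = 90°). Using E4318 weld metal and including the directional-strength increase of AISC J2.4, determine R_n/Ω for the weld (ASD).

R_n/Ω ≈ 106 kN

E43XX → F_EXX = 430 MPa.
t_e = 0.707 × 5 = 3.535 mm; A_we = 3.535 × 155 = 547.9 mm².
Directional factor: 1.0 + 0.5 sin^1.5(90°) = 1.5.
F_nw = 0.6 × 430 × 1.5 = 387 MPa.
R_n/Ω = (387 × 547.9) / 2.0 × 10⁻³ = 106 kN.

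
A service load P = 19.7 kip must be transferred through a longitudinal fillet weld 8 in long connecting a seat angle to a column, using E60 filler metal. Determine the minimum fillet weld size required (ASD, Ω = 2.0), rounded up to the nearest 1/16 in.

w = 1/4 in

E60XX → F_EXX = 60 ksi.
Total weld length L = 8 in.
Required throat t_e = P × Ω / (0.6 F_EXX × L) = 19.7 × 2.0 / (0.6 × 60 × 8) = 0.1368 in.
Required leg w = t_e / 0.707 = 0.1935 in → use 1/4 in.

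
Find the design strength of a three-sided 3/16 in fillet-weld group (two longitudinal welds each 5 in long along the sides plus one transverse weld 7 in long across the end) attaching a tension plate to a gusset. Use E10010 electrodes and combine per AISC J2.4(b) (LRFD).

φR_n ≈ 113 kip

E100XX → F_EXX = 100 ksi.
t_e = 0.707 × 0.1875 = 0.1326 in.
R_nwl = 0.6 × 100 × 0.1326 × 10 = 79.54 kip (longitudinal, 2 welds).
R_nwt = 0.6 × 100 × 0.1326 × 7 = 55.68 kip (transverse, base value).
(i) R_nwl + R_nwt = 135.2 kip; (ii) 0.85 R_nwl + 1.5 R_nwt = 151.1 kip.
R_n = max = 151.1 kip [governs: (ii)]; φR_n = 113.3 kip.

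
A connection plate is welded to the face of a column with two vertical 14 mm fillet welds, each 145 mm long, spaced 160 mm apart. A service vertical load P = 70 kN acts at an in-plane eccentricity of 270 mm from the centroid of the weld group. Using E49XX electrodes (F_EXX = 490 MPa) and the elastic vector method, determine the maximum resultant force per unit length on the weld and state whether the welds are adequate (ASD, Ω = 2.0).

f_max ≈ 1050 N/mm; adequate

Total weld length L_w = 290 mm. Treat welds as unit-width lines.
Polar moment about centroid: J = 2[d³/12 + d(b/2)²] = 2[145³/12 + 145×80²] = 2364000 mm³.
Direct shear f_v = P/L_w = 70×10³ / 290 = 241.4 N/mm (vertical).
Torsion M = P·e = 70×10³ × 270 = 18900000 N·mm.
Critical point at (x, y) = (80, 72.5) from centroid. f_tx = M·y/J = 579.6 N/mm; f_ty = M·x/J = 639.6 N/mm.
Resultant f_max = √[f_tx² + (f_v + f_ty)²] = √[579.6² + (241.4 + 639.6)²] = 1055 N/mm.
Capacity per unit length: r_n/Ω = (1/2.0) × 0.6 × 490 × (0.707 × 14) = 1455 N/mm.
1055 ≤ 1455 → adequate.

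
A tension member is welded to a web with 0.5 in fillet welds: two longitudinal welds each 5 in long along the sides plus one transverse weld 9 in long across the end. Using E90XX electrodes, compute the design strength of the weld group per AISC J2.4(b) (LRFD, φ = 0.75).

E90XX → F_EXX = 90 ksi.
t_e = 0.707 × 0.5 = 0.3535 in.
R_nwl = 0.6 × 90 × 0.3535 × 10 = 190.9 kips (longitudinal, 2 welds).
R_nwt = 0.6 × 90 × 0.3535 × 9 = 171.8 kips (transverse, base value).
(i) R_nwl + R_nwt = 362.7 kips; (ii) 0.85 R_nwl + 1.5 R_nwt = 420 kips.
R_n = max = 420 kips [governs: (ii)]; φR_n = 315 kips.

φR_n ≈ 315 kips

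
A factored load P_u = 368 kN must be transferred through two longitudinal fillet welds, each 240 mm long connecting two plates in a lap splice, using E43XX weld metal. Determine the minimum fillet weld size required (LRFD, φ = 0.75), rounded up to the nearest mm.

E43XX → F_EXX = 430 MPa.
Total weld length L = 480 mm.
Required throat t_e = P_u / (φ × 0.6 F_EXX × L) = 368 / (0.75 × 0.6 × 430 × 480 × 10⁻³) = 3.962 mm.
Required leg w = t_e / 0.707 = 5.604 mm → use 6 mm.

w = 6 mm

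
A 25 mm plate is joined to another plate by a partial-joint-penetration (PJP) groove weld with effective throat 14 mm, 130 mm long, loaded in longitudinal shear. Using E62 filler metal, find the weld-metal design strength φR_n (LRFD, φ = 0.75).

φR_n ≈ 508 kN

E62XX → F_EXX = 620 MPa.
Effective throat (given) t_e = 14 mm.
A_we = 14 × 130 = 1820 mm².
F_nw = 0.6 F_EXX = 372 MPa.
φR_n = 0.75 × 372 × 1820 × 10⁻³ = 507.8 kN.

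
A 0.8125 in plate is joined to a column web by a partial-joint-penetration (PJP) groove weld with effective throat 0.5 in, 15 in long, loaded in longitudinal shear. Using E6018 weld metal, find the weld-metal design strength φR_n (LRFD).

φR_n ≈ 202 kips

E60XX → F_EXX = 60 ksi.
Effective throat (given) t_e = 0.5 in.
A_we = 0.5 × 15 = 7.5 in².
F_nw = 0.6 F_EXX = 36 ksi.
φR_n = 0.75 × 36 × 7.5 = 202.5 kips.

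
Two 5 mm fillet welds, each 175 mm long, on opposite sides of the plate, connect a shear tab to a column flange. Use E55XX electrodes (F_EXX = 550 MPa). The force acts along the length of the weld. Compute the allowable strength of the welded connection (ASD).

R_n/Ω ≈ 204 kN

Effective throat t_e = 0.707 × 5 = 3.535 mm.
Total length L = 350 mm; A_we = 3.535 × 350 = 1237 mm².
F_nw = 0.6 F_EXX = 0.6 × 550 = 330 MPa.
R_n = 330 × 1237 × 10⁻³ = 408.3 kN; R_n/Ω = 408.3/2.0 = 204.1 kN.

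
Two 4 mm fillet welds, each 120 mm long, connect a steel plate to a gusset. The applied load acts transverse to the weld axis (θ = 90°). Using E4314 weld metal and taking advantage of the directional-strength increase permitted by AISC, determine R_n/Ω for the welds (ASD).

E43XX → F_EXX = 430 MPa.
t_e = 0.707 × 4 = 2.828 mm; A_we = 2.828 × 240 = 678.7 mm².
Directional factor: 1.0 + 0.5 sin^1.5(90°) = 1.5.
F_nw = 0.6 × 430 × 1.5 = 387 MPa.
R_n/Ω = (387 × 678.7) / 2.0 × 10⁻³ = 131.3 kN.

R_n/Ω ≈ 131 kN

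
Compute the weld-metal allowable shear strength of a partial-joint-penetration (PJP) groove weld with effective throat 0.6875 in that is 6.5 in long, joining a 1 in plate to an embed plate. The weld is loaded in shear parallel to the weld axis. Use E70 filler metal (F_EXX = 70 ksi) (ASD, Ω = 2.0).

R_n/Ω ≈ 93.8 kip

Effective throat (given) t_e = 0.6875 in.
A_we = 0.6875 × 6.5 = 4.469 in².
F_nw = 0.6 F_EXX = 42 ksi.
R_n/Ω = (42 × 4.469) / 2.0 = 93.84 kip.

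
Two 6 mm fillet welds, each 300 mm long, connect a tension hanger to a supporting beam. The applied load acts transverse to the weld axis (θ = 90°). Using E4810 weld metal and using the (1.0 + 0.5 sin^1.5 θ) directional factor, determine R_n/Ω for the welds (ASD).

E48XX → F_EXX = 480 MPa.
t_e = 0.707 × 6 = 4.242 mm; A_we = 4.242 × 600 = 2545 mm².
Directional factor: 1.0 + 0.5 sin^1.5(90°) = 1.5.
F_nw = 0.6 × 480 × 1.5 = 432 MPa.
R_n/Ω = (432 × 2545) / 2.0 × 10⁻³ = 549.8 kN.

R_n/Ω ≈ 550 kN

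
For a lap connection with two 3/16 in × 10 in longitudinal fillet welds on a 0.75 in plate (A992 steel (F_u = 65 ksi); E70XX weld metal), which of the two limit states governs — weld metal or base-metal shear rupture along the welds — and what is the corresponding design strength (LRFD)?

E70XX → F_EXX = 70 ksi.
t_e = 0.707 × 0.1875 = 0.1326 in; L = 20 in.
Weld metal: φR_n = 0.75 × 0.6 × 70 × 0.1326 × 20 = 83.51 kip.
Base metal (shear rupture): φR_n = 0.75 × 0.6 × 65 × 0.75 × 20 = 438.8 kip.
Governing: weld metal.

φR_n ≈ 83.5 kip (weld metal governs)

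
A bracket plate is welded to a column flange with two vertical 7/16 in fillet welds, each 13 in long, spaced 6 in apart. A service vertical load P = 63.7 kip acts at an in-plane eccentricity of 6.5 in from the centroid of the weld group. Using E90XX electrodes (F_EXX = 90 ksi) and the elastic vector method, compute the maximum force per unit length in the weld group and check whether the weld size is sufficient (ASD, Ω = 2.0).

Total weld length L_w = 26 in. Treat welds as unit-width lines.
Polar moment about centroid: J = 2[d³/12 + d(b/2)²] = 2[13³/12 + 13×3²] = 600.2 in³.
Direct shear f_v = P/L_w = 63.7 / 26 = 2.45 kip/in (vertical).
Torsion M = P·e = 63.7 × 6.5 = 414.05 kip·in.
Critical point at (x, y) = (3, 6.5) from centroid. f_tx = M·y/J = 4.484 kip/in; f_ty = M·x/J = 2.07 kip/in.
Resultant f_max = √[f_tx² + (f_v + f_ty)²] = √[4.484² + (2.45 + 2.07)²] = 6.367 kip/in.
Capacity per unit length: r_n/Ω = (1/2.0) × 0.6 × 90 × (0.707 × 0.4375) = 8.351 kip/in.
6.367 ≤ 8.351 → adequate.

f_max ≈ 6.37 kip/in; adequate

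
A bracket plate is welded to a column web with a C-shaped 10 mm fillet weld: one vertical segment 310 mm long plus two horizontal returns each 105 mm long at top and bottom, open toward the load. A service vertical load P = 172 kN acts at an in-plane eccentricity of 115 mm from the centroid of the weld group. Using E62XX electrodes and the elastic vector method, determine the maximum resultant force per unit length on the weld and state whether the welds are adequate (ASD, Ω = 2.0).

f_max ≈ 657 N/mm; adequate

E62XX → F_EXX = 620 MPa.
Total weld length L_w = 520 mm. Treat welds as unit-width lines.
Centroid: x̄ = 2×105×52.5 / 520 = 21.2 mm from the vertical weld.
Polar moment about centroid: J = I_x + I_y = [310³/12 + 2×105×155²] + [310×21.2² + 2(105³/12 + 105×31.3²)] = 8066000 mm³.
Direct shear f_v = P/L_w = 172×10³ / 520 = 330.8 N/mm (vertical).
Torsion M = P·e = 172×10³ × 115 = 19780000 N·mm.
Critical point at (x, y) = (83.8, 155) from centroid. f_tx = M·y/J = 380.1 N/mm; f_ty = M·x/J = 205.5 N/mm.
Resultant f_max = √[f_tx² + (f_v + f_ty)²] = √[380.1² + (330.8 + 205.5)²] = 657.3 N/mm.
Capacity per unit length: r_n/Ω = (1/2.0) × 0.6 × 620 × (0.707 × 10) = 1315 N/mm.
657.3 ≤ 1315 → adequate.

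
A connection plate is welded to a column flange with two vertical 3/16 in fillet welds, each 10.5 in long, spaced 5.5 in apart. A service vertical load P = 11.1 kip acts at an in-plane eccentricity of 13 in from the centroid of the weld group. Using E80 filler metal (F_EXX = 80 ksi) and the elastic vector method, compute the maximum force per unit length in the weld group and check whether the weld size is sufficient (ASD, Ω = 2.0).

f_max ≈ 2.72 kip/in; adequate

Total weld length L_w = 21 in. Treat welds as unit-width lines.
Polar moment about centroid: J = 2[d³/12 + d(b/2)²] = 2[10.5³/12 + 10.5×2.75²] = 351.8 in³.
Direct shear f_v = P/L_w = 11.1 / 21 = 0.5286 kip/in (vertical).
Torsion M = P·e = 11.1 × 13 = 144.3 kip·in.
Critical point at (x, y) = (2.75, 5.25) from centroid. f_tx = M·y/J = 2.154 kip/in; f_ty = M·x/J = 1.128 kip/in.
Resultant f_max = √[f_tx² + (f_v + f_ty)²] = √[2.154² + (0.5286 + 1.128)²] = 2.717 kip/in.
Capacity per unit length: r_n/Ω = (1/2.0) × 0.6 × 80 × (0.707 × 0.1875) = 3.181 kip/in.
2.717 ≤ 3.181 → adequate.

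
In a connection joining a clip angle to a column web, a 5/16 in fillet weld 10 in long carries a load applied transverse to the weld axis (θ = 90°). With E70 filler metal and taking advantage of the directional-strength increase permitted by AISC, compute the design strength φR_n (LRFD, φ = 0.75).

E70XX → F_EXX = 70 ksi.
t_e = 0.707 × 0.3125 = 0.2209 in; A_we = 0.2209 × 10 = 2.209 in².
Directional factor: 1.0 + 0.5 sin^1.5(90°) = 1.5.
F_nw = 0.6 × 70 × 1.5 = 63 ksi.
φR_n = 0.75 × 63 × 2.209 = 104.4 kip.

φR_n ≈ 104 kip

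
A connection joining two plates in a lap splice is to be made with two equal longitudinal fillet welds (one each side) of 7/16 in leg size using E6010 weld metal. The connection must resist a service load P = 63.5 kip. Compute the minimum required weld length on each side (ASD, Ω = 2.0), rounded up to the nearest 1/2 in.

E60XX → F_EXX = 60 ksi.
Throat t_e = 0.707 × 0.4375 = 0.3093 in.
r_n/Ω = (0.6 × 60 × 0.3093) / 2.0 = 5.568 kip/in.
L_req = P / (r_n/Ω) = 63.5 / 5.568 = 11.41 in total.
Per side: 11.41 / 2 = 5.703 in.
Round up → use L = 6 in on each side.

L = 6 in on each side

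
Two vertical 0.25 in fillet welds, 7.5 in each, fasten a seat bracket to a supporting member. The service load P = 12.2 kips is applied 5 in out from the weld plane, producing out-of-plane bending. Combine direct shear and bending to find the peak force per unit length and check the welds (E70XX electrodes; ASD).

f_max ≈ 3.35 kip/in; adequate

E70XX → F_EXX = 70 ksi.
L_w = 2 × 7.5 = 15 in; section modulus (unit throat) S = 2 × L²/6 = 18.75 in².
Direct shear f_v = P/L_w = 12.2/15 = 0.8133 kip/in.
Moment M = P × e = 12.2 × 5 = 61 kip·in; bending f_b = M/S = 3.253 kip/in.
f_max = √(f_v² + f_b²) = √(0.8133² + 3.253²) = 3.353 kip/in.
r_n/Ω = (1/2.0) × 0.6 × 70 × (0.707 × 0.25) = 3.712 kip/in → adequate.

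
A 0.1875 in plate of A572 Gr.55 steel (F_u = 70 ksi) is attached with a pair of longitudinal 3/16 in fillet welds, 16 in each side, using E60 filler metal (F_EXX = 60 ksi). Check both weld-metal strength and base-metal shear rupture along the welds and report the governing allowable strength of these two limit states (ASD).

R_n/Ω ≈ 76.4 kip (weld metal governs)

t_e = 0.707 × 0.1875 = 0.1326 in; L = 32 in.
Weld metal: R_n/Ω = (1/2.0) × 0.6 × 60 × 0.1326 × 32 = 76.36 kip.
Base metal (shear rupture): R_n/Ω = (1/2.0) × 0.6 × 70 × 0.1875 × 32 = 126 kip.
Governing: weld metal.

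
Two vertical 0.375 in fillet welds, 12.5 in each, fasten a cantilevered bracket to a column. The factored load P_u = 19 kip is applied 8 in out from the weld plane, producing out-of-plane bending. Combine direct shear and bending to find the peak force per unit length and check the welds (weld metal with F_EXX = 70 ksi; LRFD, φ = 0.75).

L_w = 2 × 12.5 = 25 in; section modulus (unit throat) S = 2 × L²/6 = 52.08 in².
Direct shear f_v = P/L_w = 19/25 = 0.76 kip/in.
Moment M = P × e = 19 × 8 = 152 kip·in; bending f_b = M/S = 2.918 kip/in.
f_max = √(f_v² + f_b²) = √(0.76² + 2.918²) = 3.016 kip/in.
φr_n = 0.75 × 0.6 × 70 × (0.707 × 0.375) = 8.351 kip/in → adequate.

f_max ≈ 3.02 kip/in; adequate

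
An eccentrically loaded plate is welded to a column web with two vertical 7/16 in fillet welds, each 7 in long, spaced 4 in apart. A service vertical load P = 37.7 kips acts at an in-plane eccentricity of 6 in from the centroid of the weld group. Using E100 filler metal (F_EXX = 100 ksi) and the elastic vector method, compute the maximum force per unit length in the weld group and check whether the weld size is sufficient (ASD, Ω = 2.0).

f_max ≈ 9.68 kip/in; NOT adequate

Total weld length L_w = 14 in. Treat welds as unit-width lines.
Polar moment about centroid: J = 2[d³/12 + d(b/2)²] = 2[7³/12 + 7×2²] = 113.2 in³.
Direct shear f_v = P/L_w = 37.7 / 14 = 2.693 kip/in (vertical).
Torsion M = P·e = 37.7 × 6 = 226.2 kip·in.
Critical point at (x, y) = (2, 3.5) from centroid. f_tx = M·y/J = 6.996 kip/in; f_ty = M·x/J = 3.998 kip/in.
Resultant f_max = √[f_tx² + (f_v + f_ty)²] = √[6.996² + (2.693 + 3.998)²] = 9.68 kip/in.
Capacity per unit length: r_n/Ω = (1/2.0) × 0.6 × 100 × (0.707 × 0.4375) = 9.279 kip/in.
9.68 > 9.279 → NOT adequate.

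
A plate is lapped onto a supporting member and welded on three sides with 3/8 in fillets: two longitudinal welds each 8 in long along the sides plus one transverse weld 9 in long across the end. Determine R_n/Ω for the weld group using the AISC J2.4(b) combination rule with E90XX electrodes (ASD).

R_n/Ω ≈ 194 kips

E90XX → F_EXX = 90 ksi.
t_e = 0.707 × 0.375 = 0.2651 in.
R_nwl = 0.6 × 90 × 0.2651 × 16 = 229.1 kips (longitudinal, 2 welds).
R_nwt = 0.6 × 90 × 0.2651 × 9 = 128.9 kips (transverse, base value).
(i) R_nwl + R_nwt = 357.9 kips; (ii) 0.85 R_nwl + 1.5 R_nwt = 388 kips.
R_n = max = 388 kips [governs: (ii)]; R_n/Ω = 194 kips.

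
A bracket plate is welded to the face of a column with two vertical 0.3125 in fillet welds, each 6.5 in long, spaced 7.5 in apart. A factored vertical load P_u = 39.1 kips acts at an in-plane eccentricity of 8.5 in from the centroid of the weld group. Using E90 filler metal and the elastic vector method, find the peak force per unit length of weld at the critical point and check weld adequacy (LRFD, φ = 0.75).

E90XX → F_EXX = 90 ksi.
Total weld length L_w = 13 in. Treat welds as unit-width lines.
Polar moment about centroid: J = 2[d³/12 + d(b/2)²] = 2[6.5³/12 + 6.5×3.75²] = 228.6 in³.
Direct shear f_v = P/L_w = 39.1 / 13 = 3.008 kip/in (vertical).
Torsion M = P·e = 39.1 × 8.5 = 332.35 kip·in.
Critical point at (x, y) = (3.75, 3.25) from centroid. f_tx = M·y/J = 4.725 kip/in; f_ty = M·x/J = 5.452 kip/in.
Resultant f_max = √[f_tx² + (f_v + f_ty)²] = √[4.725² + (3.008 + 5.452)²] = 9.69 kip/in.
Capacity per unit length: φr_n = 0.75 × 0.6 × 90 × (0.707 × 0.3125) = 8.948 kip/in.
9.69 > 8.948 → NOT adequate.

f_max ≈ 9.69 kip/in; NOT adequate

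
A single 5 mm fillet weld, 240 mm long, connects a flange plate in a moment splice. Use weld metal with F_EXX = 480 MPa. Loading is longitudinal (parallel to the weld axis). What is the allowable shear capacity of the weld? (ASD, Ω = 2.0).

Effective throat t_e = 0.707 × 5 = 3.535 mm.
Total length L = 240 mm; A_we = 3.535 × 240 = 848.4 mm².
F_nw = 0.6 F_EXX = 0.6 × 480 = 288 MPa.
R_n = 288 × 848.4 × 10⁻³ = 244.3 kN; R_n/Ω = 244.3/2.0 = 122.2 kN.

R_n/Ω ≈ 122 kN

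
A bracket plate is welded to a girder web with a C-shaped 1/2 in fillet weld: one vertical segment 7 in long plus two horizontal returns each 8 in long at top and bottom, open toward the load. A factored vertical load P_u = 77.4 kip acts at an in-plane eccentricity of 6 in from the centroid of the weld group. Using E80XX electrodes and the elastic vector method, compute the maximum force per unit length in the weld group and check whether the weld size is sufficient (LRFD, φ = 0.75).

f_max ≈ 10.5 kip/in; adequate

E80XX → F_EXX = 80 ksi.
Total weld length L_w = 23 in. Treat welds as unit-width lines.
Centroid: x̄ = 2×8×4 / 23 = 2.783 in from the vertical weld.
Polar moment about centroid: J = I_x + I_y = [7³/12 + 2×8×3.5²] + [7×2.783² + 2(8³/12 + 8×1.217²)] = 387.8 in³.
Direct shear f_v = P/L_w = 77.4 / 23 = 3.365 kip/in (vertical).
Torsion M = P·e = 77.4 × 6 = 464.4 kip·in.
Critical point at (x, y) = (5.217, 3.5) from centroid. f_tx = M·y/J = 4.191 kip/in; f_ty = M·x/J = 6.247 kip/in.
Resultant f_max = √[f_tx² + (f_v + f_ty)²] = √[4.191² + (3.365 + 6.247)²] = 10.49 kip/in.
Capacity per unit length: φr_n = 0.75 × 0.6 × 80 × (0.707 × 0.5) = 12.73 kip/in.
10.49 ≤ 12.73 → adequate.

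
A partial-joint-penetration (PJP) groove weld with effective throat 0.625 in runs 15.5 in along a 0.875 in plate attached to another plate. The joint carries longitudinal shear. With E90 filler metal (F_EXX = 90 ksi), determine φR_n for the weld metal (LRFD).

φR_n ≈ 392 kips

Effective throat (given) t_e = 0.625 in.
A_we = 0.625 × 15.5 = 9.688 in².
F_nw = 0.6 F_EXX = 54 ksi.
φR_n = 0.75 × 54 × 9.688 = 392.3 kips.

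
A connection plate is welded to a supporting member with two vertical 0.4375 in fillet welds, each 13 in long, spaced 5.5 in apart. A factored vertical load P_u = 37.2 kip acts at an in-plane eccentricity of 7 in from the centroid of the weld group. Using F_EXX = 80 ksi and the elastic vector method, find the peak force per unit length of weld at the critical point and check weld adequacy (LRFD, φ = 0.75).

Total weld length L_w = 26 in. Treat welds as unit-width lines.
Polar moment about centroid: J = 2[d³/12 + d(b/2)²] = 2[13³/12 + 13×2.75²] = 562.8 in³.
Direct shear f_v = P/L_w = 37.2 / 26 = 1.431 kip/in (vertical).
Torsion M = P·e = 37.2 × 7 = 260.4 kip·in.
Critical point at (x, y) = (2.75, 6.5) from centroid. f_tx = M·y/J = 3.008 kip/in; f_ty = M·x/J = 1.272 kip/in.
Resultant f_max = √[f_tx² + (f_v + f_ty)²] = √[3.008² + (1.431 + 1.272)²] = 4.044 kip/in.
Capacity per unit length: φr_n = 0.75 × 0.6 × 80 × (0.707 × 0.4375) = 11.14 kip/in.
4.044 ≤ 11.14 → adequate.

f_max ≈ 4.04 kip/in; adequate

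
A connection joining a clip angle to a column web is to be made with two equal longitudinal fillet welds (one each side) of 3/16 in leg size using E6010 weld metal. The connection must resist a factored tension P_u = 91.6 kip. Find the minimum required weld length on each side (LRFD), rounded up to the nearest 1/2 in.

L = 13 in on each side

E60XX → F_EXX = 60 ksi.
Throat t_e = 0.707 × 0.1875 = 0.1326 in.
φr_n = 0.75 × 0.6 × 60 × 0.1326 = 3.579 kip/in.
L_req = P_u / φr_n = 91.6 / 3.579 = 25.59 in total.
Per side: 25.59 / 2 = 12.8 in.
Round up → use L = 13 in on each side.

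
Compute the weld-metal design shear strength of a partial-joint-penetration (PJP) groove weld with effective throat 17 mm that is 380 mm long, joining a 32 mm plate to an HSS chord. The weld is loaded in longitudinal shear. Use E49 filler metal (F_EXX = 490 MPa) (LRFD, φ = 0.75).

Effective throat (given) t_e = 17 mm.
A_we = 17 × 380 = 6460 mm².
F_nw = 0.6 F_EXX = 294 MPa.
φR_n = 0.75 × 294 × 6460 × 10⁻³ = 1424 kN.

φR_n ≈ 1420 kN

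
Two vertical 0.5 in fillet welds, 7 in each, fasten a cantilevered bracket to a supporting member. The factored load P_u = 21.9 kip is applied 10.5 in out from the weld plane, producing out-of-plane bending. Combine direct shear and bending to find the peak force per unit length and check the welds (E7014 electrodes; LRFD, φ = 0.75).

E70XX → F_EXX = 70 ksi.
L_w = 2 × 7 = 14 in; section modulus (unit throat) S = 2 × L²/6 = 16.33 in².
Direct shear f_v = P/L_w = 21.9/14 = 1.564 kip/in.
Moment M = P × e = 21.9 × 10.5 = 229.95 kip·in; bending f_b = M/S = 14.08 kip/in.
f_max = √(f_v² + f_b²) = √(1.564² + 14.08²) = 14.17 kip/in.
φr_n = 0.75 × 0.6 × 70 × (0.707 × 0.5) = 11.14 kip/in → NOT adequate.

f_max ≈ 14.2 kip/in; NOT adequate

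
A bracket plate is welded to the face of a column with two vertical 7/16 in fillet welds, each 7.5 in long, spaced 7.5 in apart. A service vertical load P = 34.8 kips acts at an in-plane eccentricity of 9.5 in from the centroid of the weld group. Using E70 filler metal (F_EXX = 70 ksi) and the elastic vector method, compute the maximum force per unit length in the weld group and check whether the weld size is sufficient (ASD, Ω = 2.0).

Total weld length L_w = 15 in. Treat welds as unit-width lines.
Polar moment about centroid: J = 2[d³/12 + d(b/2)²] = 2[7.5³/12 + 7.5×3.75²] = 281.2 in³.
Direct shear f_v = P/L_w = 34.8 / 15 = 2.32 kip/in (vertical).
Torsion M = P·e = 34.8 × 9.5 = 330.6 kip·in.
Critical point at (x, y) = (3.75, 3.75) from centroid. f_tx = M·y/J = 4.408 kip/in; f_ty = M·x/J = 4.408 kip/in.
Resultant f_max = √[f_tx² + (f_v + f_ty)²] = √[4.408² + (2.32 + 4.408)²] = 8.043 kip/in.
Capacity per unit length: r_n/Ω = (1/2.0) × 0.6 × 70 × (0.707 × 0.4375) = 6.496 kip/in.
8.043 > 6.496 → NOT adequate.

f_max ≈ 8.04 kip/in; NOT adequate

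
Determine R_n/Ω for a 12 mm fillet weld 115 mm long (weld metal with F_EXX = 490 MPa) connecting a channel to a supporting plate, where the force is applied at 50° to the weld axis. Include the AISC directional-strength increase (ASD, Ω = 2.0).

R_n/Ω ≈ 192 kN

t_e = 0.707 × 12 = 8.484 mm; A_we = 8.484 × 115 = 975.7 mm².
Directional factor: 1.0 + 0.5 sin^1.5(50°) = 1.335.
F_nw = 0.6 × 490 × 1.335 = 392.6 MPa.
R_n/Ω = (392.6 × 975.7) / 2.0 × 10⁻³ = 191.5 kN.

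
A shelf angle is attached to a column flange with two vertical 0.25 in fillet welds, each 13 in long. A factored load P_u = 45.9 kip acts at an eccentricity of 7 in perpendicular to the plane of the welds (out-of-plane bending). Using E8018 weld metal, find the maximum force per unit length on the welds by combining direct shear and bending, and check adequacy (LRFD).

f_max ≈ 5.97 kip/in; adequate

E80XX → F_EXX = 80 ksi.
L_w = 2 × 13 = 26 in; section modulus (unit throat) S = 2 × L²/6 = 56.33 in².
Direct shear f_v = P/L_w = 45.9/26 = 1.765 kip/in.
Moment M = P × e = 45.9 × 7 = 321.3 kip·in; bending f_b = M/S = 5.704 kip/in.
f_max = √(f_v² + f_b²) = √(1.765² + 5.704²) = 5.971 kip/in.
φr_n = 0.75 × 0.6 × 80 × (0.707 × 0.25) = 6.363 kip/in → adequate.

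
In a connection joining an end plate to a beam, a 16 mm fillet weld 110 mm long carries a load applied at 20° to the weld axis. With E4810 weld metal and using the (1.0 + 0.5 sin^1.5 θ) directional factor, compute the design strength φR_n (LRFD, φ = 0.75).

E48XX → F_EXX = 480 MPa.
t_e = 0.707 × 16 = 11.31 mm; A_we = 11.31 × 110 = 1244 mm².
Directional factor: 1.0 + 0.5 sin^1.5(20°) = 1.1.
F_nw = 0.6 × 480 × 1.1 = 316.8 MPa.
φR_n = 0.75 × 316.8 × 1244 × 10⁻³ = 295.7 kN.

φR_n ≈ 296 kN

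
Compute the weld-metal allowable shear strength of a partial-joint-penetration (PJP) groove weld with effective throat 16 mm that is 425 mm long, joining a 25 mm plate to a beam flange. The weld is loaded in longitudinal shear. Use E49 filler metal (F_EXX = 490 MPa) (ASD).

R_n/Ω ≈ 1000 kN

Effective throat (given) t_e = 16 mm.
A_we = 16 × 425 = 6800 mm².
F_nw = 0.6 F_EXX = 294 MPa.
R_n/Ω = (294 × 6800) / 2.0 × 10⁻³ = 999.6 kN.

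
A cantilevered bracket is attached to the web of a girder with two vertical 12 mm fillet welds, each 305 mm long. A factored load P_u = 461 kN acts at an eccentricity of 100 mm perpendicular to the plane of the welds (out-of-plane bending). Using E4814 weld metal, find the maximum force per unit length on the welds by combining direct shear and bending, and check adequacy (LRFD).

E48XX → F_EXX = 480 MPa.
L_w = 2 × 305 = 610 mm; section modulus (unit throat) S = 2 × L²/6 = 31010 mm².
Direct shear f_v = P/L_w = 461×10³/610 = 755.7 N/mm.
Moment M = P × e = 461×10³ × 100 = 46100000 N·mm; bending f_b = M/S = 1487 N/mm.
f_max = √(f_v² + f_b²) = √(755.7² + 1487²) = 1668 N/mm.
φr_n = 0.75 × 0.6 × 480 × (0.707 × 12) = 1833 N/mm → adequate.

f_max ≈ 1670 N/mm; adequate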